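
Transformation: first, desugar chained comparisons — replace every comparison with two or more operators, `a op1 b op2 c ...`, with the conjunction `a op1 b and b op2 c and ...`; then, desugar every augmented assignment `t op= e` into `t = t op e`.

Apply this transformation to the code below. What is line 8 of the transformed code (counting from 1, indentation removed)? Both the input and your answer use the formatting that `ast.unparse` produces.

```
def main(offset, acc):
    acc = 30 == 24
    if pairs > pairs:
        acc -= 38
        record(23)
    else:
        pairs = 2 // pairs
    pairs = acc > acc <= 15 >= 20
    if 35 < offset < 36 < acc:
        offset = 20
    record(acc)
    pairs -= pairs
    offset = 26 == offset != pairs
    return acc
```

pairs = acc > acc and acc <= 15 and (15 >= 20)

Transformed code:
def main(offset, acc):
    acc = 30 == 24
    if pairs > pairs:
        acc = acc - 38
        record(23)
    else:
        pairs = 2 // pairs
    pairs = acc > acc and acc <= 15 and (15 >= 20)
    if 35 < offset and offset < 36 and (36 < acc):
        offset = 20
    record(acc)
    pairs = pairs - pairs
    offset = 26 == offset and offset != pairs
    return acc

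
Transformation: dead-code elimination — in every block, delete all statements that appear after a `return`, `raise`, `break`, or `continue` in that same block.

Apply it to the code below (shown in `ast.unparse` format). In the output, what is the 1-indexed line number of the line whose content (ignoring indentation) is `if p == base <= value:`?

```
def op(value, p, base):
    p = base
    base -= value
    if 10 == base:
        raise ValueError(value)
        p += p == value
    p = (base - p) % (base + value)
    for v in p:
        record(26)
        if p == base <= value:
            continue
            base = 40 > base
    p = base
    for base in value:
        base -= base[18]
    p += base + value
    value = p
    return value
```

9

Transformed code:
def op(value, p, base):
    p = base
    base -= value
    if 10 == base:
        raise ValueError(value)
    p = (base - p) % (base + value)
    for v in p:
        record(26)
        if p == base <= value:
            continue
    p = base
    for base in value:
        base -= base[18]
    p += base + value
    value = p
    return value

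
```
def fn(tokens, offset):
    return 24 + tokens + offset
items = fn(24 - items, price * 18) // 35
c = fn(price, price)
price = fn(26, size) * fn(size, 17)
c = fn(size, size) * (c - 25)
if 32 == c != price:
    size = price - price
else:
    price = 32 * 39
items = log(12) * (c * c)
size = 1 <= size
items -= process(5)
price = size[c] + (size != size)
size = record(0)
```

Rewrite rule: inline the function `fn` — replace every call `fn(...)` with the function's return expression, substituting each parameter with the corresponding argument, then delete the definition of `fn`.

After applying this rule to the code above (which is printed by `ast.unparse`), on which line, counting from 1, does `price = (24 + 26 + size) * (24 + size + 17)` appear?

3

Transformed code:
items = (24 + (24 - items) + price * 18) // 35
c = 24 + price + price
price = (24 + 26 + size) * (24 + size + 17)
c = (24 + size + size) * (c - 25)
if 32 == c != price:
    size = price - price
else:
    price = 32 * 39
items = log(12) * (c * c)
size = 1 <= size
items -= process(5)
price = size[c] + (size != size)
size = record(0)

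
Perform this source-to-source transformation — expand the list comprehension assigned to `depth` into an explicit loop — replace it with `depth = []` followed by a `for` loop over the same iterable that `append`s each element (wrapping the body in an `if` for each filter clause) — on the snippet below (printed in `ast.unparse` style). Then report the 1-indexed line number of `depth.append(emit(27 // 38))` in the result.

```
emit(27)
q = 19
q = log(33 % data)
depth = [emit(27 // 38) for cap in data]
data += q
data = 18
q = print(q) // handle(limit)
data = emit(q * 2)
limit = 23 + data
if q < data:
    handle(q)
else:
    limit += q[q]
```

6

Transformed code:
emit(27)
q = 19
q = log(33 % data)
depth = []
for cap in data:
    depth.append(emit(27 // 38))
data += q
data = 18
q = print(q) // handle(limit)
data = emit(q * 2)
limit = 23 + data
if q < data:
    handle(q)
else:
    limit += q[q]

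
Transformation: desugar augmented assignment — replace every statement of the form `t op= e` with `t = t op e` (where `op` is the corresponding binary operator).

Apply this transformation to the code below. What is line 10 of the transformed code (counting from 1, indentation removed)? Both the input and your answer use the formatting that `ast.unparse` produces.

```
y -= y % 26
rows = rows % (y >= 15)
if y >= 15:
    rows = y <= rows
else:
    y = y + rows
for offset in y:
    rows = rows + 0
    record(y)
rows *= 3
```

Transformed code:
y = y - y % 26
rows = rows % (y >= 15)
if y >= 15:
    rows = y <= rows
else:
    y = y + rows
for offset in y:
    rows = rows + 0
    record(y)
rows = rows * 3

rows = rows * 3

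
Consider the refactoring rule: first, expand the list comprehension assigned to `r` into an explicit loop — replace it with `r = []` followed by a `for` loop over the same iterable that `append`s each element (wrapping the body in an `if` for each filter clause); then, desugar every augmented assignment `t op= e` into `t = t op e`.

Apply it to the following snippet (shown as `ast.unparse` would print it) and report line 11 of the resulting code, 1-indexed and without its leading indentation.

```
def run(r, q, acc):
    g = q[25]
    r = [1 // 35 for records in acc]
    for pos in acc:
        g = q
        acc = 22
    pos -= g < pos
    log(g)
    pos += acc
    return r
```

Transformed code:
def run(r, q, acc):
    g = q[25]
    r = []
    for records in acc:
        r.append(1 // 35)
    for pos in acc:
        g = q
        acc = 22
    pos = pos - (g < pos)
    log(g)
    pos = pos + acc
    return r

pos = pos + acc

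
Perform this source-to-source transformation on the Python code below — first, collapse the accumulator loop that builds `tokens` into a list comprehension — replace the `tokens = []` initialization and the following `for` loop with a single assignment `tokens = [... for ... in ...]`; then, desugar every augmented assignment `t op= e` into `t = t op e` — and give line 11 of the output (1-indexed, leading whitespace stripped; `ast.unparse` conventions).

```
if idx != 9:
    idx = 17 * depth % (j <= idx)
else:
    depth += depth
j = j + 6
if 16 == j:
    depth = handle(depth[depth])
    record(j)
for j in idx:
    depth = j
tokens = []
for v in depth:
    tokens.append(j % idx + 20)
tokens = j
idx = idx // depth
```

tokens = [j % idx + 20 for v in depth]

Transformed code:
if idx != 9:
    idx = 17 * depth % (j <= idx)
else:
    depth = depth + depth
j = j + 6
if 16 == j:
    depth = handle(depth[depth])
    record(j)
for j in idx:
    depth = j
tokens = [j % idx + 20 for v in depth]
tokens = j
idx = idx // depth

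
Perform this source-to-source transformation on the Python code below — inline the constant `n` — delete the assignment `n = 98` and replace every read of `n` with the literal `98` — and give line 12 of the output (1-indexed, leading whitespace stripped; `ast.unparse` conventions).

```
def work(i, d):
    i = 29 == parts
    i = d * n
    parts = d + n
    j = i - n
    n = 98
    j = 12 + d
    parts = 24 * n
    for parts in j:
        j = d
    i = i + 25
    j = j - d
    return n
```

Transformed code:
def work(i, d):
    i = 29 == parts
    i = d * 98
    parts = d + 98
    j = i - 98
    j = 12 + d
    parts = 24 * 98
    for parts in j:
        j = d
    i = i + 25
    j = j - d
    return 98

return 98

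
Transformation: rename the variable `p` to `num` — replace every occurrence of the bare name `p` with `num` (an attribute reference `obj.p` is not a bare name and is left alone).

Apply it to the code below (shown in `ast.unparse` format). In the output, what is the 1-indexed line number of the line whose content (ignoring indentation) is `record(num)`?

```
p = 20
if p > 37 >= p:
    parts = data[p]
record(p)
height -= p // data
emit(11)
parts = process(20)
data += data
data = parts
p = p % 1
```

Transformed code:
num = 20
if num > 37 >= num:
    parts = data[num]
record(num)
height -= num // data
emit(11)
parts = process(20)
data += data
data = parts
num = num % 1

4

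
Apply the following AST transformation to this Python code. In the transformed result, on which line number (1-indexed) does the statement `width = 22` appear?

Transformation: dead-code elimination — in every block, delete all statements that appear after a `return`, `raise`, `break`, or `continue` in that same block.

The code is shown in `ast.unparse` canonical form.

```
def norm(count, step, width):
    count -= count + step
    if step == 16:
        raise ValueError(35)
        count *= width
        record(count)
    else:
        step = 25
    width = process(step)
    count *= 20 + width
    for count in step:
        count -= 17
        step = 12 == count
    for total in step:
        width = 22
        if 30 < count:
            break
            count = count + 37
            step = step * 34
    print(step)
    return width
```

13

Transformed code:
def norm(count, step, width):
    count -= count + step
    if step == 16:
        raise ValueError(35)
    else:
        step = 25
    width = process(step)
    count *= 20 + width
    for count in step:
        count -= 17
        step = 12 == count
    for total in step:
        width = 22
        if 30 < count:
            break
    print(step)
    return width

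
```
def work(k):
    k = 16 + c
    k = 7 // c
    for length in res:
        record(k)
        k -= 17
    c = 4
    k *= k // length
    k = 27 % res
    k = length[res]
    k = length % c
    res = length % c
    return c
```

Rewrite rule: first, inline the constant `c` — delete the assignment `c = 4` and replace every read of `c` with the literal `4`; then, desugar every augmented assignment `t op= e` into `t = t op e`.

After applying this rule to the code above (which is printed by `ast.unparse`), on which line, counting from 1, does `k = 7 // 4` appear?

3

Transformed code:
def work(k):
    k = 16 + 4
    k = 7 // 4
    for length in res:
        record(k)
        k = k - 17
    k = k * (k // length)
    k = 27 % res
    k = length[res]
    k = length % 4
    res = length % 4
    return 4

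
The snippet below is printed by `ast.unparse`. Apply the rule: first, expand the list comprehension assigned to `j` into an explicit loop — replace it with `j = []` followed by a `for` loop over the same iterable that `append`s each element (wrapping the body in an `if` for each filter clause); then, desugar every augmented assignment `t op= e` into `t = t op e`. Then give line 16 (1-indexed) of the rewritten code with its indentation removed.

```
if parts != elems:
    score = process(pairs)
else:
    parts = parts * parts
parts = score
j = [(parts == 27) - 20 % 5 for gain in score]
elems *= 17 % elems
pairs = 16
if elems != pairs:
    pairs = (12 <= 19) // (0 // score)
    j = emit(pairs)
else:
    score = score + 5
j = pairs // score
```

j = pairs // score

Transformed code:
if parts != elems:
    score = process(pairs)
else:
    parts = parts * parts
parts = score
j = []
for gain in score:
    j.append((parts == 27) - 20 % 5)
elems = elems * (17 % elems)
pairs = 16
if elems != pairs:
    pairs = (12 <= 19) // (0 // score)
    j = emit(pairs)
else:
    score = score + 5
j = pairs // score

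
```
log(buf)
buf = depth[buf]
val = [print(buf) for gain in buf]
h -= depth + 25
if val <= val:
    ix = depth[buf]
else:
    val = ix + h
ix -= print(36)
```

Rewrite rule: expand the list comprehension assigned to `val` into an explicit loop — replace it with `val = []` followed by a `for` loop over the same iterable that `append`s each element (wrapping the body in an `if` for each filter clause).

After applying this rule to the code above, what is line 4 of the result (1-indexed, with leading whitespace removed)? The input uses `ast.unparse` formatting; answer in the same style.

for gain in buf:

Transformed code:
log(buf)
buf = depth[buf]
val = []
for gain in buf:
    val.append(print(buf))
h -= depth + 25
if val <= val:
    ix = depth[buf]
else:
    val = ix + h
ix -= print(36)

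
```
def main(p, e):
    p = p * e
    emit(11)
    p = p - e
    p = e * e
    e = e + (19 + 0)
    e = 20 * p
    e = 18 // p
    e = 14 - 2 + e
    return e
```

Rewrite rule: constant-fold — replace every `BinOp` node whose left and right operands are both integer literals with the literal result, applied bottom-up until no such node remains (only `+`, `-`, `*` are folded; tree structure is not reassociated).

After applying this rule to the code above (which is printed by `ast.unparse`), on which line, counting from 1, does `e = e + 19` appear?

Transformed code:
def main(p, e):
    p = p * e
    emit(11)
    p = p - e
    p = e * e
    e = e + 19
    e = 20 * p
    e = 18 // p
    e = 12 + e
    return e

6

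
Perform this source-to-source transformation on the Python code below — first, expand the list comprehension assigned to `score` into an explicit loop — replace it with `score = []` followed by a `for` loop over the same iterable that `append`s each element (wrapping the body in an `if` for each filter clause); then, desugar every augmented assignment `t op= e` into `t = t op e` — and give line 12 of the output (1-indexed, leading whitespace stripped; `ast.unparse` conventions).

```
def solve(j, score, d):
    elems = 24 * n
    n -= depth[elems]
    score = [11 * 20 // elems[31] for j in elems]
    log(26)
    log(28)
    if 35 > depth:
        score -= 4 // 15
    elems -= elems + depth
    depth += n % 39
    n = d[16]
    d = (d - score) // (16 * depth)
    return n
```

Transformed code:
def solve(j, score, d):
    elems = 24 * n
    n = n - depth[elems]
    score = []
    for j in elems:
        score.append(11 * 20 // elems[31])
    log(26)
    log(28)
    if 35 > depth:
        score = score - 4 // 15
    elems = elems - (elems + depth)
    depth = depth + n % 39
    n = d[16]
    d = (d - score) // (16 * depth)
    return n

depth = depth + n % 39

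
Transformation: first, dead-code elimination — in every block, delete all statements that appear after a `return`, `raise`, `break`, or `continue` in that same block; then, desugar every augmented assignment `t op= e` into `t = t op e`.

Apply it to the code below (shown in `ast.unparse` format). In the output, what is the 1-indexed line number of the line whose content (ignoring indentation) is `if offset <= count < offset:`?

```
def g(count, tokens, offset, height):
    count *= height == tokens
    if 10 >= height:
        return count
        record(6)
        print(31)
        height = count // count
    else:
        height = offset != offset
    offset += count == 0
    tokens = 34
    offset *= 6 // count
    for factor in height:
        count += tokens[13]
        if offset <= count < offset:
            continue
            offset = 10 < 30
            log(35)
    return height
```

Transformed code:
def g(count, tokens, offset, height):
    count = count * (height == tokens)
    if 10 >= height:
        return count
    else:
        height = offset != offset
    offset = offset + (count == 0)
    tokens = 34
    offset = offset * (6 // count)
    for factor in height:
        count = count + tokens[13]
        if offset <= count < offset:
            continue
    return height

12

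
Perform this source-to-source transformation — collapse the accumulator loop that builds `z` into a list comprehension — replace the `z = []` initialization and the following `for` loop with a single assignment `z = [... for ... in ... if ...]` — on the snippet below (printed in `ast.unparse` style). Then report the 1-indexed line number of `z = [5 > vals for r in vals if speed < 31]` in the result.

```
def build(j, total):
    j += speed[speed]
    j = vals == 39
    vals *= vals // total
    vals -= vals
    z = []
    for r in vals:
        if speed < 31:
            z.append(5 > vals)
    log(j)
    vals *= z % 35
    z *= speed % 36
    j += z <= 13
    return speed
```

6

Transformed code:
def build(j, total):
    j += speed[speed]
    j = vals == 39
    vals *= vals // total
    vals -= vals
    z = [5 > vals for r in vals if speed < 31]
    log(j)
    vals *= z % 35
    z *= speed % 36
    j += z <= 13
    return speed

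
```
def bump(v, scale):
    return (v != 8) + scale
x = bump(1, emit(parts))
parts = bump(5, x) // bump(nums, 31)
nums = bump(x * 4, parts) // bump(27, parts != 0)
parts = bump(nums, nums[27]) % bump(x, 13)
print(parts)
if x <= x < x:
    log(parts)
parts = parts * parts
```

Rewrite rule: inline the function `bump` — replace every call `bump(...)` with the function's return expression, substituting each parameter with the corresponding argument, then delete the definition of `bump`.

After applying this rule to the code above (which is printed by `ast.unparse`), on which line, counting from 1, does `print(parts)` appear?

Transformed code:
x = (1 != 8) + emit(parts)
parts = ((5 != 8) + x) // ((nums != 8) + 31)
nums = ((x * 4 != 8) + parts) // ((27 != 8) + (parts != 0))
parts = ((nums != 8) + nums[27]) % ((x != 8) + 13)
print(parts)
if x <= x < x:
    log(parts)
parts = parts * parts

5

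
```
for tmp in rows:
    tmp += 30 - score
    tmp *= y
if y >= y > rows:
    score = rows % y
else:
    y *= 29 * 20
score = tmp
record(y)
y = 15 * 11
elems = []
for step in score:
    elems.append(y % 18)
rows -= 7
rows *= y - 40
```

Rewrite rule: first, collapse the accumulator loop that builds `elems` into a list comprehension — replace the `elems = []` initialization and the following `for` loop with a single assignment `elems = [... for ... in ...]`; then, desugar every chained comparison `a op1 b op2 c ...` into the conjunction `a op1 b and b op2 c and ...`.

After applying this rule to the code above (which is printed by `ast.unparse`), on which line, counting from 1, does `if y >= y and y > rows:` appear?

Transformed code:
for tmp in rows:
    tmp += 30 - score
    tmp *= y
if y >= y and y > rows:
    score = rows % y
else:
    y *= 29 * 20
score = tmp
record(y)
y = 15 * 11
elems = [y % 18 for step in score]
rows -= 7
rows *= y - 40

4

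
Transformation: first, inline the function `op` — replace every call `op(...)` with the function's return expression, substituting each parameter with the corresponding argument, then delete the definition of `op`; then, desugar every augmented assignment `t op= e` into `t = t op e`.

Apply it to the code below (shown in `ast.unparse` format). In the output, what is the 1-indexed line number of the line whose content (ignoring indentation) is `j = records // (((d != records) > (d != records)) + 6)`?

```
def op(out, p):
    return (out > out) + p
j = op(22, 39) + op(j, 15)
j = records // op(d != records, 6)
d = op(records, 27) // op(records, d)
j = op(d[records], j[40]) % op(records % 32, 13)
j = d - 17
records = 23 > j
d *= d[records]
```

2

Transformed code:
j = (22 > 22) + 39 + ((j > j) + 15)
j = records // (((d != records) > (d != records)) + 6)
d = ((records > records) + 27) // ((records > records) + d)
j = ((d[records] > d[records]) + j[40]) % ((records % 32 > records % 32) + 13)
j = d - 17
records = 23 > j
d = d * d[records]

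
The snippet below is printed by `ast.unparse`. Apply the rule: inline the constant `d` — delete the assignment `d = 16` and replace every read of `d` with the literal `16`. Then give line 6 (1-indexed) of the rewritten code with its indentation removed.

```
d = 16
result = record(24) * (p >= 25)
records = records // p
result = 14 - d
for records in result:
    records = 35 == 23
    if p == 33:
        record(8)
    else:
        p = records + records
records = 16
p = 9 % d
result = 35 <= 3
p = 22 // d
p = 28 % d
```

if p == 33:

Transformed code:
result = record(24) * (p >= 25)
records = records // p
result = 14 - 16
for records in result:
    records = 35 == 23
    if p == 33:
        record(8)
    else:
        p = records + records
records = 16
p = 9 % 16
result = 35 <= 3
p = 22 // 16
p = 28 % 16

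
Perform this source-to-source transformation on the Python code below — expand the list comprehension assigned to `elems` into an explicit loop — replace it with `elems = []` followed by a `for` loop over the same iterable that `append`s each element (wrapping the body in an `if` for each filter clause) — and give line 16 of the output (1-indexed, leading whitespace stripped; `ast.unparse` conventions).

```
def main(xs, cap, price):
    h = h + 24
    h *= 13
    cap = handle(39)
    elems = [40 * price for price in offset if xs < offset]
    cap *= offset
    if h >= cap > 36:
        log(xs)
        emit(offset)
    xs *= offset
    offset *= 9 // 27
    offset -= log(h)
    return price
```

Transformed code:
def main(xs, cap, price):
    h = h + 24
    h *= 13
    cap = handle(39)
    elems = []
    for price in offset:
        if xs < offset:
            elems.append(40 * price)
    cap *= offset
    if h >= cap > 36:
        log(xs)
        emit(offset)
    xs *= offset
    offset *= 9 // 27
    offset -= log(h)
    return price

return price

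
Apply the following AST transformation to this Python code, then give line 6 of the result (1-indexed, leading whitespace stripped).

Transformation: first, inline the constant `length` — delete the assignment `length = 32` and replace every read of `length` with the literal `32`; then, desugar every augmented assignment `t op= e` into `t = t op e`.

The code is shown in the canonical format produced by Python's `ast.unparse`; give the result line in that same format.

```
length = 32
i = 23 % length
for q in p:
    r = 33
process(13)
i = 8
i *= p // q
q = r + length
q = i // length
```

Transformed code:
i = 23 % 32
for q in p:
    r = 33
process(13)
i = 8
i = i * (p // q)
q = r + 32
q = i // 32

i = i * (p // q)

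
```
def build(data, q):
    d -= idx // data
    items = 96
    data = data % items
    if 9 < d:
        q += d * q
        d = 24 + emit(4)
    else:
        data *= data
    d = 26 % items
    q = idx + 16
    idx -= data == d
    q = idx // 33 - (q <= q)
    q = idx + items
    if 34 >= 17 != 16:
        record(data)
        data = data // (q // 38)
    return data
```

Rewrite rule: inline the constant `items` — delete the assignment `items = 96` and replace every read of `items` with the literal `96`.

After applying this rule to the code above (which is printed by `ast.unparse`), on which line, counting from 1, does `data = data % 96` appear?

Transformed code:
def build(data, q):
    d -= idx // data
    data = data % 96
    if 9 < d:
        q += d * q
        d = 24 + emit(4)
    else:
        data *= data
    d = 26 % 96
    q = idx + 16
    idx -= data == d
    q = idx // 33 - (q <= q)
    q = idx + 96
    if 34 >= 17 != 16:
        record(data)
        data = data // (q // 38)
    return data

3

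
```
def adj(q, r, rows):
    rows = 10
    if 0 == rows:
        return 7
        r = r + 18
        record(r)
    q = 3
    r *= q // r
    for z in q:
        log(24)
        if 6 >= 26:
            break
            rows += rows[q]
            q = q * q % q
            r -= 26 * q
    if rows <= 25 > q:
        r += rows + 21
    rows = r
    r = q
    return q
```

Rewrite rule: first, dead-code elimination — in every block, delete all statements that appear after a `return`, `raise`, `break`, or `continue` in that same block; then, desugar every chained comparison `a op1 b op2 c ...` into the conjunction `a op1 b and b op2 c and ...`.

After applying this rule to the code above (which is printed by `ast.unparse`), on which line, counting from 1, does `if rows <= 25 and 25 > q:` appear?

11

Transformed code:
def adj(q, r, rows):
    rows = 10
    if 0 == rows:
        return 7
    q = 3
    r *= q // r
    for z in q:
        log(24)
        if 6 >= 26:
            break
    if rows <= 25 and 25 > q:
        r += rows + 21
    rows = r
    r = q
    return q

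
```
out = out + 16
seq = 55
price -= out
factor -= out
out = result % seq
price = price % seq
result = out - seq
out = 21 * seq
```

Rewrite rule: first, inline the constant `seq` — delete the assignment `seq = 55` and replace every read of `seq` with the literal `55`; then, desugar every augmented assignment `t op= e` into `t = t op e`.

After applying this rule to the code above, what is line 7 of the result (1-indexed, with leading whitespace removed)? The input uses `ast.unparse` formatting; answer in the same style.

Transformed code:
out = out + 16
price = price - out
factor = factor - out
out = result % 55
price = price % 55
result = out - 55
out = 21 * 55

out = 21 * 55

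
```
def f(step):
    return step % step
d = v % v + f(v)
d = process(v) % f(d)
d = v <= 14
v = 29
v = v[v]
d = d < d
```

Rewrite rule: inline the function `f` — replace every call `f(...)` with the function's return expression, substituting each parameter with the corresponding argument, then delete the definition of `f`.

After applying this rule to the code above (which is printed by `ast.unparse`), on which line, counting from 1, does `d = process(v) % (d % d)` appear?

Transformed code:
d = v % v + v % v
d = process(v) % (d % d)
d = v <= 14
v = 29
v = v[v]
d = d < d

2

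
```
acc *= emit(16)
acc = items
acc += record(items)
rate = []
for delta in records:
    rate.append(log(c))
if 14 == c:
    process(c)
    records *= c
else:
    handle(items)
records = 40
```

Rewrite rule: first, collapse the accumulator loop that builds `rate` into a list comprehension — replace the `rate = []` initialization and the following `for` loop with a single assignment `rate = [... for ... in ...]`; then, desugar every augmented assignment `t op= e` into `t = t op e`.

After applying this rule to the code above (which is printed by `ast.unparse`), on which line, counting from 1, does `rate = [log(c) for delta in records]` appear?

Transformed code:
acc = acc * emit(16)
acc = items
acc = acc + record(items)
rate = [log(c) for delta in records]
if 14 == c:
    process(c)
    records = records * c
else:
    handle(items)
records = 40

4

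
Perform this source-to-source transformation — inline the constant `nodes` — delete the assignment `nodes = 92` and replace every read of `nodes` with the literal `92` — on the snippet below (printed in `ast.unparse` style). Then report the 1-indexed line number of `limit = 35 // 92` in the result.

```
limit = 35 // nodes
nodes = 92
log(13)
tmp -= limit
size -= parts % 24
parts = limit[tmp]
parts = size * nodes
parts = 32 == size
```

1

Transformed code:
limit = 35 // 92
log(13)
tmp -= limit
size -= parts % 24
parts = limit[tmp]
parts = size * 92
parts = 32 == size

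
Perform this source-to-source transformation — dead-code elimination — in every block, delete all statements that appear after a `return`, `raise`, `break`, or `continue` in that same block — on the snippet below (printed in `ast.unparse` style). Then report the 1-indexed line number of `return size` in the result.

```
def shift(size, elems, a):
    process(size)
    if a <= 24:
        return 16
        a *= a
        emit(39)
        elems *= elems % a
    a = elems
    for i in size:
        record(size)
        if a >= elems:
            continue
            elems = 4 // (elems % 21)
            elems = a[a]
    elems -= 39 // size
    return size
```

Transformed code:
def shift(size, elems, a):
    process(size)
    if a <= 24:
        return 16
    a = elems
    for i in size:
        record(size)
        if a >= elems:
            continue
    elems -= 39 // size
    return size

11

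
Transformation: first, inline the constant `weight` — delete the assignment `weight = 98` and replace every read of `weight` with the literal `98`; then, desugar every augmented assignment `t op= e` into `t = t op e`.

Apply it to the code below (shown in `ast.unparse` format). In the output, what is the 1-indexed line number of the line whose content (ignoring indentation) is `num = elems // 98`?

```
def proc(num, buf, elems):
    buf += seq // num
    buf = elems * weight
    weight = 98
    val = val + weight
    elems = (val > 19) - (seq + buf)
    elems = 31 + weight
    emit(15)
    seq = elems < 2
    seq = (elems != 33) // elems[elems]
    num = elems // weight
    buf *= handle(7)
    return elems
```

Transformed code:
def proc(num, buf, elems):
    buf = buf + seq // num
    buf = elems * 98
    val = val + 98
    elems = (val > 19) - (seq + buf)
    elems = 31 + 98
    emit(15)
    seq = elems < 2
    seq = (elems != 33) // elems[elems]
    num = elems // 98
    buf = buf * handle(7)
    return elems

10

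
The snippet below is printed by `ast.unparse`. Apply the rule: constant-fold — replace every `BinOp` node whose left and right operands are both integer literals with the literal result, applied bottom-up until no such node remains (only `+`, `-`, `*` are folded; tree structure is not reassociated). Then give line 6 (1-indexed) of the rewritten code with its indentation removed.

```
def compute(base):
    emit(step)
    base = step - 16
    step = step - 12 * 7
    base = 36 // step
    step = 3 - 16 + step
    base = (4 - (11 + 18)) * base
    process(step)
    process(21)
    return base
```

step = -13 + step

Transformed code:
def compute(base):
    emit(step)
    base = step - 16
    step = step - 84
    base = 36 // step
    step = -13 + step
    base = -25 * base
    process(step)
    process(21)
    return base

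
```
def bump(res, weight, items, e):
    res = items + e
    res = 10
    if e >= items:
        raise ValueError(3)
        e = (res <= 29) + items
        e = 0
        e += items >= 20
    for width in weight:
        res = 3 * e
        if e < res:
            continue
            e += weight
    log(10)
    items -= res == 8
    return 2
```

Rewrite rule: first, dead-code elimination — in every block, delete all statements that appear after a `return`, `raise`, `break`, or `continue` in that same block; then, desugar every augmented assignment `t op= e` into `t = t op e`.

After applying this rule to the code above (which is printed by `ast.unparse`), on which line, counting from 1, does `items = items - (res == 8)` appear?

11

Transformed code:
def bump(res, weight, items, e):
    res = items + e
    res = 10
    if e >= items:
        raise ValueError(3)
    for width in weight:
        res = 3 * e
        if e < res:
            continue
    log(10)
    items = items - (res == 8)
    return 2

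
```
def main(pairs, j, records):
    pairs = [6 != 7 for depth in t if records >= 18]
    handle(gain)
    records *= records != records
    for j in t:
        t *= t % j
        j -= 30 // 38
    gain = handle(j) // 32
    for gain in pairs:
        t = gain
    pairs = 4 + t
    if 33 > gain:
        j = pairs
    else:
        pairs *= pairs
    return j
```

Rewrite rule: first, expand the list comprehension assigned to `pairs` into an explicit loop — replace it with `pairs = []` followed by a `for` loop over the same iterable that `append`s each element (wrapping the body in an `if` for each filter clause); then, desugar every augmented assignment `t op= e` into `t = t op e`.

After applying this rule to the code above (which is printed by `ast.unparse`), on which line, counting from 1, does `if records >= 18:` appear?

Transformed code:
def main(pairs, j, records):
    pairs = []
    for depth in t:
        if records >= 18:
            pairs.append(6 != 7)
    handle(gain)
    records = records * (records != records)
    for j in t:
        t = t * (t % j)
        j = j - 30 // 38
    gain = handle(j) // 32
    for gain in pairs:
        t = gain
    pairs = 4 + t
    if 33 > gain:
        j = pairs
    else:
        pairs = pairs * pairs
    return j

4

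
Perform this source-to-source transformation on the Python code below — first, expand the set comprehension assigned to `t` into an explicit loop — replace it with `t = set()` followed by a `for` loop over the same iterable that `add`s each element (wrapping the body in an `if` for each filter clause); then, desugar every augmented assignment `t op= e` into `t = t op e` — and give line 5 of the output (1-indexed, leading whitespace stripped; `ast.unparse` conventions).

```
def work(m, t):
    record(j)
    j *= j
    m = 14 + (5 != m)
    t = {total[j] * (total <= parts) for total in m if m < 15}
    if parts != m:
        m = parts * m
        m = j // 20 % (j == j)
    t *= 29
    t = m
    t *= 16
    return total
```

Transformed code:
def work(m, t):
    record(j)
    j = j * j
    m = 14 + (5 != m)
    t = set()
    for total in m:
        if m < 15:
            t.add(total[j] * (total <= parts))
    if parts != m:
        m = parts * m
        m = j // 20 % (j == j)
    t = t * 29
    t = m
    t = t * 16
    return total

t = set()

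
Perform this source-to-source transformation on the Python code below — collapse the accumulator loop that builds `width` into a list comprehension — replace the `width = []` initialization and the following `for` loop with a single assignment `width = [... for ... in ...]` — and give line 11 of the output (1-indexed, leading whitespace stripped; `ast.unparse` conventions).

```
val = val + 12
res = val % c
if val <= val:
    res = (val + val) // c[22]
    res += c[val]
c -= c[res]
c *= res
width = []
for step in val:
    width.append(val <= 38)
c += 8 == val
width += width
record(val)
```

record(val)

Transformed code:
val = val + 12
res = val % c
if val <= val:
    res = (val + val) // c[22]
    res += c[val]
c -= c[res]
c *= res
width = [val <= 38 for step in val]
c += 8 == val
width += width
record(val)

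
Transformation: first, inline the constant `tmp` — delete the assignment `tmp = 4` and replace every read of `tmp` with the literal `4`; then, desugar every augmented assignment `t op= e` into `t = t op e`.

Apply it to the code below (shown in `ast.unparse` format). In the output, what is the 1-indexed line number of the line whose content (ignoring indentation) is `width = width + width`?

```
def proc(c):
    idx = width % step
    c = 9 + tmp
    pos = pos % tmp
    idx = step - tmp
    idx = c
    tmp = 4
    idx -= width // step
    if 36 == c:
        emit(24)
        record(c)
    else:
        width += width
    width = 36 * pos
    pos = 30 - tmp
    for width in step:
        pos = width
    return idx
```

Transformed code:
def proc(c):
    idx = width % step
    c = 9 + 4
    pos = pos % 4
    idx = step - 4
    idx = c
    idx = idx - width // step
    if 36 == c:
        emit(24)
        record(c)
    else:
        width = width + width
    width = 36 * pos
    pos = 30 - 4
    for width in step:
        pos = width
    return idx

12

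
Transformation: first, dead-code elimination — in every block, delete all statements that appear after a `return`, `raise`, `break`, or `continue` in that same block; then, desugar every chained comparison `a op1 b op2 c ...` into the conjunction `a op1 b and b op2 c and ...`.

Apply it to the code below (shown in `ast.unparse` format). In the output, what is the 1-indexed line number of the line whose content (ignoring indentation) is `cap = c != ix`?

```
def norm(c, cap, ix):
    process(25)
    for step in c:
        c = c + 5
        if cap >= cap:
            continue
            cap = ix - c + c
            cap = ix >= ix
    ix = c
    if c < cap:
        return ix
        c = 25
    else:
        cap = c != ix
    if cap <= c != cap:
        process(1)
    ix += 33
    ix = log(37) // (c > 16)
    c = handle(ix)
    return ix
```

11

Transformed code:
def norm(c, cap, ix):
    process(25)
    for step in c:
        c = c + 5
        if cap >= cap:
            continue
    ix = c
    if c < cap:
        return ix
    else:
        cap = c != ix
    if cap <= c and c != cap:
        process(1)
    ix += 33
    ix = log(37) // (c > 16)
    c = handle(ix)
    return ix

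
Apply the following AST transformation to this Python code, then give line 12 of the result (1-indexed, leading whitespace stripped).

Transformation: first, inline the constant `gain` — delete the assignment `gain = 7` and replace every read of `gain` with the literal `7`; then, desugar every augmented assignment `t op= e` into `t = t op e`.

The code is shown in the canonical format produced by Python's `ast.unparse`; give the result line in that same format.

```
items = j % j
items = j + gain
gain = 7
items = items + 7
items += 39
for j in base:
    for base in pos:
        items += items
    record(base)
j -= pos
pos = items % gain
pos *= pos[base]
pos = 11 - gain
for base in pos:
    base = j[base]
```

pos = 11 - 7

Transformed code:
items = j % j
items = j + 7
items = items + 7
items = items + 39
for j in base:
    for base in pos:
        items = items + items
    record(base)
j = j - pos
pos = items % 7
pos = pos * pos[base]
pos = 11 - 7
for base in pos:
    base = j[base]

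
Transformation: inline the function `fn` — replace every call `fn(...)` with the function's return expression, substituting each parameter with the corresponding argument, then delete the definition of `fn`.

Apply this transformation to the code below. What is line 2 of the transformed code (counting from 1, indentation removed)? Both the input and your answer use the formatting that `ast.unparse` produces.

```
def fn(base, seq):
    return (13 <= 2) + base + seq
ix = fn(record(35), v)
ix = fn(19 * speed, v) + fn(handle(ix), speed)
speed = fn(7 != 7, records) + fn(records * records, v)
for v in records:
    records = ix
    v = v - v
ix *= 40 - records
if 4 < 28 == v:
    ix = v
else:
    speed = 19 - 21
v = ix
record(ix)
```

ix = (13 <= 2) + 19 * speed + v + ((13 <= 2) + handle(ix) + speed)

Transformed code:
ix = (13 <= 2) + record(35) + v
ix = (13 <= 2) + 19 * speed + v + ((13 <= 2) + handle(ix) + speed)
speed = (13 <= 2) + (7 != 7) + records + ((13 <= 2) + records * records + v)
for v in records:
    records = ix
    v = v - v
ix *= 40 - records
if 4 < 28 == v:
    ix = v
else:
    speed = 19 - 21
v = ix
record(ix)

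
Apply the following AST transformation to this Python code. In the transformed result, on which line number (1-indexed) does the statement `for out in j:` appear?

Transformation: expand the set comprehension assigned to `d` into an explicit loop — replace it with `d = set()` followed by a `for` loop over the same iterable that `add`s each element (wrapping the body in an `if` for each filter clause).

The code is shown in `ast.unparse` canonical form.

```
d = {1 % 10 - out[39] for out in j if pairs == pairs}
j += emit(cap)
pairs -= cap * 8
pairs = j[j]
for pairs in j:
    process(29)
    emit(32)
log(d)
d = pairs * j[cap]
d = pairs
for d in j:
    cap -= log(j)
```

2

Transformed code:
d = set()
for out in j:
    if pairs == pairs:
        d.add(1 % 10 - out[39])
j += emit(cap)
pairs -= cap * 8
pairs = j[j]
for pairs in j:
    process(29)
    emit(32)
log(d)
d = pairs * j[cap]
d = pairs
for d in j:
    cap -= log(j)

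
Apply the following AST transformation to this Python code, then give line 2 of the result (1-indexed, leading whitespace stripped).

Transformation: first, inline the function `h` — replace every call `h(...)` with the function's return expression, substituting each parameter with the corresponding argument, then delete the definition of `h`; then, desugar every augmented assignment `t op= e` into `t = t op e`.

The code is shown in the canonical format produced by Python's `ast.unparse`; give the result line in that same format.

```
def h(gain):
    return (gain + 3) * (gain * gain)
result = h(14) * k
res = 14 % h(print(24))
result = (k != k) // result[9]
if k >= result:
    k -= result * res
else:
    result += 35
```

res = 14 % ((print(24) + 3) * (print(24) * print(24)))

Transformed code:
result = (14 + 3) * (14 * 14) * k
res = 14 % ((print(24) + 3) * (print(24) * print(24)))
result = (k != k) // result[9]
if k >= result:
    k = k - result * res
else:
    result = result + 35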